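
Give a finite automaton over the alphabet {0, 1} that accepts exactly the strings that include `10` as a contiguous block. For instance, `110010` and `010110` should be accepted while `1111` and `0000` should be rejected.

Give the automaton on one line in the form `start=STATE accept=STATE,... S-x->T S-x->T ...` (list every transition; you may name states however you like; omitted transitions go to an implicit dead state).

start=S0 accept=S2 S0-0->S0 S0-1->S1 S1-0->S2 S1-1->S1 S2-0->S2 S2-1->S2

Track how much of `10` has been matched so far: state S0 is no progress, S2 is the absorbing accept state reached once `10` has occurred. Intermediate states record partial matches; on a mismatch, fall back to the longest reusable overlap.
With 3 states:
        0   1  
>  S0   S0  S1 
   S1   S2  S1 
 * S2   S2  S2 
(> = start, * = accepting)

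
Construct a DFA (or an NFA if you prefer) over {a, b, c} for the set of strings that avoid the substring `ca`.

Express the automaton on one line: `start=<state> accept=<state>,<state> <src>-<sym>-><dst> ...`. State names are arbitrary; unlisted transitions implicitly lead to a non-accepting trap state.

start=q0 accept=q0,q1 q0-a->q0 q0-b->q0 q0-c->q1 q1-a->q2 q1-b->q0 q1-c->q1 q2-a->q2 q2-b->q2 q2-c->q2

This is the complement of 'contains `ca`'. Use the same substring-matching states — q0 through q2 holding how much of `ca` has just been matched — but flip the accepting set: everything except the trap q2 accepts.
        a   b   c  
>* q0   q0  q0  q1 
 * q1   q2  q0  q1 
   q2   q2  q2  q2 
(> = start, * = accepting)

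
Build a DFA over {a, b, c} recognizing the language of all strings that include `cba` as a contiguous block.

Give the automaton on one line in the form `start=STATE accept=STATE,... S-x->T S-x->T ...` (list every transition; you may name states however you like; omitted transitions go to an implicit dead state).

States S0..S2 record the length of the longest prefix of `cba` that matches the current input suffix. Reaching S3 means `cba` has been seen, and we stay there forever. Accept from S3.
4 states suffice.
        a   b   c  
>  S0   S0  S0  S1 
   S1   S0  S2  S1 
   S2   S3  S0  S1 
 * S3   S3  S3  S3 
(> = start, * = accepting)

start=S0 accept=S3 S0-a->S0 S0-b->S0 S0-c->S1 S1-a->S0 S1-b->S2 S1-c->S1 S2-a->S3 S2-b->S0 S2-c->S1 S3-a->S3 S3-b->S3 S3-c->S3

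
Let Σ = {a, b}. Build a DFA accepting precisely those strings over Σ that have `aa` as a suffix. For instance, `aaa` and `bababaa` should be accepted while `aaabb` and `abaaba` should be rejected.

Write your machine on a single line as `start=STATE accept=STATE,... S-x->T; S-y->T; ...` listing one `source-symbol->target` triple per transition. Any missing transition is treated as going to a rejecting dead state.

start=q0; accept=q2; q0-a->q1; q0-b->q0; q1-a->q2; q1-b->q0; q2-a->q2; q2-b->q0

Remember how much of `aa` the current input suffix matches. State q0 means no match yet; q1 means the last symbol is `a`; q2 means the last 2 symbols are `aa`. Only q2 accepts. On a mismatch, fall back to the longest proper suffix that is still a prefix of `aa`.
With 3 states:
        a   b  
>  q0   q1  q0 
   q1   q2  q0 
 * q2   q2  q0 
(> = start, * = accepting)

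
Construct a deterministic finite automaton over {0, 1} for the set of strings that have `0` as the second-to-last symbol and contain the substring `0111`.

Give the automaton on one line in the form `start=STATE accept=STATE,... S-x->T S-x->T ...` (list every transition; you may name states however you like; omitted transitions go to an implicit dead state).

start=q0 accept=q6,q7 q0-0->q1 q0-1->q0 q1-0->q1 q1-1->q2 q2-0->q1 q2-1->q3 q3-0->q1 q3-1->q4 q4-0->q5 q4-1->q4 q5-0->q6 q5-1->q7 q6-0->q6 q6-1->q7 q7-0->q5 q7-1->q4

Run two small machines in parallel and take their product. The first has 7 states tracking the last 2 symbols read; the second has 5 states tracking whether and how much of `0111` has been seen. A product state is a pair (one from each), accepting exactly when both do. Equivalent product states are then merged.
8 states suffice.
        0   1  
>  q0   q1  q0 
   q1   q1  q2 
   q2   q1  q3 
   q3   q1  q4 
   q4   q5  q4 
   q5   q6  q7 
 * q6   q6  q7 
 * q7   q5  q4 
(> = start, * = accepting)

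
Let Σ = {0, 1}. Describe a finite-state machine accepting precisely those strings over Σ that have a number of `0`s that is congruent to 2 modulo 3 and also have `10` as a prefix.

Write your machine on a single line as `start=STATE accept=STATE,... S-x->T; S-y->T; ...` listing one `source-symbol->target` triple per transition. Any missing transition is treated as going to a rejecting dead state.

Run two small machines in parallel and take their product. One (3 states) tracks the count of `0`s modulo 3; the other (4 states) tracks whether the input so far still matches the prefix `10`. Each combined state is a pair, one component from each; accept when both components accept.
       0  1 
>  A   B  C 
   B   D  B 
   C   E  F 
   D   F  D 
   E   G  E 
   F   B  F 
 * G   H  G 
   H   E  H 
(> = start, * = accepting)

start=A; accept=G; A-0->B; A-1->C; B-0->D; B-1->B; C-0->E; C-1->F; D-0->F; D-1->D; E-0->G; E-1->E; F-0->B; F-1->F; G-0->H; G-1->G; H-0->E; H-1->H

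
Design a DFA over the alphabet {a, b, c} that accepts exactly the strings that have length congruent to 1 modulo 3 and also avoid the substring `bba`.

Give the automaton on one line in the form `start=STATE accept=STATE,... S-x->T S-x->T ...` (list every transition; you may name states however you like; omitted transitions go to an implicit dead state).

start=q0 accept=q1,q2,q9 q0-a->q1 q0-b->q2 q0-c->q1 q1-a->q3 q1-b->q4 q1-c->q3 q2-a->q3 q2-b->q5 q2-c->q3 q3-a->q0 q3-b->q6 q3-c->q0 q4-a->q0 q4-b->q7 q4-c->q0 q5-a->q8 q5-b->q7 q5-c->q0 q6-a->q1 q6-b->q9 q6-c->q1 q7-a->q10 q7-b->q9 q7-c->q1 q8-a->q10 q8-b->q10 q8-c->q10 q9-a->q11 q9-b->q5 q9-c->q3 q10-a->q11 q10-b->q11 q10-c->q11 q11-a->q8 q11-b->q8 q11-c->q8

Handle the two conditions separately and then intersect. One (3 states) tracks the input length modulo 3; the other (4 states) tracks partial matches of the forbidden pattern `bba`. Each combined state is a pair, one component from each; accept when both components accept.
          a    b    c  
>  q0     q1   q2   q1 
 * q1     q3   q4   q3 
 * q2     q3   q5   q3 
   q3     q0   q6   q0 
   q4     q0   q7   q0 
   q5     q8   q7   q0 
   q6     q1   q9   q1 
   q7    q10   q9   q1 
   q8    q10  q10  q10 
 * q9    q11   q5   q3 
   q10   q11  q11  q11 
   q11    q8   q8   q8 
(> = start, * = accepting)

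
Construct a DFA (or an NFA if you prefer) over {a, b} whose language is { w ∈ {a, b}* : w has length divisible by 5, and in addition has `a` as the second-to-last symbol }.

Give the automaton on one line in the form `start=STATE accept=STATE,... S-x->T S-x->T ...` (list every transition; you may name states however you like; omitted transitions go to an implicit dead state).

start=q0 accept=q15,q16 q0-a->q1 q0-b->q2 q1-a->q3 q1-b->q4 q2-a->q5 q2-b->q6 q3-a->q7 q3-b->q8 q4-a->q9 q4-b->q10 q5-a->q7 q5-b->q8 q6-a->q9 q6-b->q10 q7-a->q11 q7-b->q12 q8-a->q13 q8-b->q14 q9-a->q11 q9-b->q12 q10-a->q13 q10-b->q14 q11-a->q15 q11-b->q16 q12-a->q17 q12-b->q18 q13-a->q15 q13-b->q16 q14-a->q17 q14-b->q18 q15-a->q19 q15-b->q20 q16-a->q21 q16-b->q22 q17-a->q19 q17-b->q20 q18-a->q21 q18-b->q22 q19-a->q3 q19-b->q4 q20-a->q5 q20-b->q6 q21-a->q3 q21-b->q4 q22-a->q5 q22-b->q6

Run two small machines in parallel and take their product. The first has 5 states tracking the input length modulo 5; the second has 7 states tracking the last 2 symbols read. A product state is a pair (one from each), accepting exactly when both do.
          a    b  
>  q0     q1   q2 
   q1     q3   q4 
   q2     q5   q6 
   q3     q7   q8 
   q4     q9  q10 
   q5     q7   q8 
   q6     q9  q10 
   q7    q11  q12 
   q8    q13  q14 
   q9    q11  q12 
   q10   q13  q14 
   q11   q15  q16 
   q12   q17  q18 
   q13   q15  q16 
   q14   q17  q18 
 * q15   q19  q20 
 * q16   q21  q22 
   q17   q19  q20 
   q18   q21  q22 
   q19    q3   q4 
   q20    q5   q6 
   q21    q3   q4 
   q22    q5   q6 
(> = start, * = accepting)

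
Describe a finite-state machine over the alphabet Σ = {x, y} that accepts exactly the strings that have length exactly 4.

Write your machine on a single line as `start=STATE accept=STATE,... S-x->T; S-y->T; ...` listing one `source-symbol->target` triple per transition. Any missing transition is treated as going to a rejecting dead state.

Count input length up to 5: every symbol moves from s0 toward s5, which means 'more than 4' and absorbs. Accept from {s4}.
6 states suffice.
        x   y  
>  s0   s1  s1 
   s1   s2  s2 
   s2   s3  s3 
   s3   s4  s4 
 * s4   s5  s5 
   s5   s5  s5 
(> = start, * = accepting)

start=s0; accept=s4; s0-x->s1; s0-y->s1; s1-x->s2; s1-y->s2; s2-x->s3; s2-y->s3; s3-x->s4; s3-y->s4; s4-x->s5; s4-y->s5; s5-x->s5; s5-y->s5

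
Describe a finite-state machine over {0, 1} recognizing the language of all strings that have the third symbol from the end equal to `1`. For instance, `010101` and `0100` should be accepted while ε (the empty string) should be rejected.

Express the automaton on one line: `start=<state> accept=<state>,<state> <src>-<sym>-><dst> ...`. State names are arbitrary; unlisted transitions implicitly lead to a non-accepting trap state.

Because acceptance depends on a position counted from the end, the machine has to buffer the most recent 3 symbols. Make each state the string of the last up-to-3 symbols read; on input `x` shift the window left and append `x`. Accept when the buffered window has length 3 and begins with `1`.
With 15 states:
          0    1  
>  s0     s1   s2 
   s1     s3   s4 
   s2     s5   s6 
   s3     s7   s8 
   s4     s9  s10 
   s5    s11  s12 
   s6    s13  s14 
   s7     s7   s8 
   s8     s9  s10 
   s9    s11  s12 
   s10   s13  s14 
 * s11    s7   s8 
 * s12    s9  s10 
 * s13   s11  s12 
 * s14   s13  s14 
(> = start, * = accepting)

start=s0 accept=s11,s12,s13,s14 s0-0->s1 s0-1->s2 s1-0->s3 s1-1->s4 s2-0->s5 s2-1->s6 s3-0->s7 s3-1->s8 s4-0->s9 s4-1->s10 s5-0->s11 s5-1->s12 s6-0->s13 s6-1->s14 s7-0->s7 s7-1->s8 s8-0->s9 s8-1->s10 s9-0->s11 s9-1->s12 s10-0->s13 s10-1->s14 s11-0->s7 s11-1->s8 s12-0->s9 s12-1->s10 s13-0->s11 s13-1->s12 s14-0->s13 s14-1->s14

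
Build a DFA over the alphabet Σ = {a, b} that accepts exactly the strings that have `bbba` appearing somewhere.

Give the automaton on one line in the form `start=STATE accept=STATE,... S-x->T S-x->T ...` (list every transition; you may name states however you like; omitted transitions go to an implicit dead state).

start=q0 accept=q4 q0-a->q0 q0-b->q1 q1-a->q0 q1-b->q2 q2-a->q0 q2-b->q3 q3-a->q4 q3-b->q3 q4-a->q4 q4-b->q4

States q0..q3 record the length of the longest prefix of `bbba` that matches the current input suffix. Reaching q4 means `bbba` has been seen, and we stay there forever. Accept from q4.
A 5-state machine:
        a   b  
>  q0   q0  q1 
   q1   q0  q2 
   q2   q0  q3 
   q3   q4  q3 
 * q4   q4  q4 
(> = start, * = accepting)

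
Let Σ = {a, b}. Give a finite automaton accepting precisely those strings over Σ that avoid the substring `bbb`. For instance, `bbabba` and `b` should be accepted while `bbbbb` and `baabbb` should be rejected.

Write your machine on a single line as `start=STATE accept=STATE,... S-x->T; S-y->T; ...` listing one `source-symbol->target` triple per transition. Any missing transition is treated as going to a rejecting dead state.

Track partial matches of the forbidden pattern `bbb`. State q3 is a dead state reached once `bbb` has occurred; every other state accepts. q0 means no part of `bbb` is currently matched.
With 4 states:
        a   b  
>* q0   q0  q1 
 * q1   q0  q2 
 * q2   q0  q3 
   q3   q3  q3 
(> = start, * = accepting)

start=q0; accept=q0,q1,q2; q0-a->q0; q0-b->q1; q1-a->q0; q1-b->q2; q2-a->q0; q2-b->q3; q3-a->q3; q3-b->q3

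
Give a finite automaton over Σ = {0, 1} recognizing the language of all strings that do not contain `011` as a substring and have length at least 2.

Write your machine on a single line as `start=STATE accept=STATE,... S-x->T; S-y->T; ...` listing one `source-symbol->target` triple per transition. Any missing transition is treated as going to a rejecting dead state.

Build one automaton per condition and run them in lockstep. One (4 states) tracks partial matches of the forbidden pattern `011`; the other (4 states) tracks the input length, saturating at 3. Each combined state is a pair, one component from each; accept when both components accept. Minimizing collapses redundant product states.
With 7 states:
        0   1  
>  q0   q1  q2 
   q1   q3  q4 
   q2   q3  q5 
 * q3   q3  q4 
 * q4   q3  q6 
 * q5   q3  q5 
   q6   q6  q6 
(> = start, * = accepting)

start=q0; accept=q3,q4,q5; q0-0->q1; q0-1->q2; q1-0->q3; q1-1->q4; q2-0->q3; q2-1->q5; q3-0->q3; q3-1->q4; q4-0->q3; q4-1->q6; q5-0->q3; q5-1->q5; q6-0->q6; q6-1->q6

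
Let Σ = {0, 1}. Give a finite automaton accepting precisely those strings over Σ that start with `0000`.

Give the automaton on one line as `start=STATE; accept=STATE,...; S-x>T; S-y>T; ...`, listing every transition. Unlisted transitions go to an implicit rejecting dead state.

Check the first 4 symbols one by one: S0 through S3 record how many have matched `0000` so far; any wrong symbol goes to the dead state S5. After all 4 match we enter the accepting sink S4.
With 6 states:
        0   1  
>  S0   S1  S5 
   S1   S2  S5 
   S2   S3  S5 
   S3   S4  S5 
 * S4   S4  S4 
   S5   S5  S5 
(> = start, * = accepting)

start=S0; accept=S4; S0-0>S1; S0-1>S5; S1-0>S2; S1-1>S5; S2-0>S3; S2-1>S5; S3-0>S4; S3-1>S5; S4-0>S4; S4-1>S4; S5-0>S5; S5-1>S5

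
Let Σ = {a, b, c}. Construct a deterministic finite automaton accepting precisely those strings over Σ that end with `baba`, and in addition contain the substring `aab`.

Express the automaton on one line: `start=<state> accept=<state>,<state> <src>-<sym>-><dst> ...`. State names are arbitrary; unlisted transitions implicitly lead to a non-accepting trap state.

start=S0 accept=S7 S0-a->S1 S0-b->S0 S0-c->S0 S1-a->S2 S1-b->S0 S1-c->S0 S2-a->S2 S2-b->S3 S2-c->S0 S3-a->S4 S3-b->S3 S3-c->S5 S4-a->S5 S4-b->S6 S4-c->S5 S5-a->S5 S5-b->S3 S5-c->S5 S6-a->S7 S6-b->S3 S6-c->S5 S7-a->S5 S7-b->S6 S7-c->S5

Run two small machines in parallel and take their product. The first has 5 states tracking how much of the suffix `baba` has currently been matched; the second has 4 states tracking whether and how much of `aab` has been seen. A product state is a pair (one from each), accepting exactly when both do. Equivalent product states are then merged.
8 states suffice.
        a   b   c  
>  S0   S1  S0  S0 
   S1   S2  S0  S0 
   S2   S2  S3  S0 
   S3   S4  S3  S5 
   S4   S5  S6  S5 
   S5   S5  S3  S5 
   S6   S7  S3  S5 
 * S7   S5  S6  S5 
(> = start, * = accepting)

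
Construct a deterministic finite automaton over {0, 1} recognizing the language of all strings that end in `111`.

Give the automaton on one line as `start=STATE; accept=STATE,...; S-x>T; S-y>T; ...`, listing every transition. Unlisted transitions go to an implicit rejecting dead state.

Remember how much of `111` the current input suffix matches. State S0 means no match yet; S1 means the last symbol is `1`; S2 means the last 2 symbols are `11`; S3 means the last 3 symbols are `111`. Only S3 accepts. On a mismatch, fall back to the longest proper suffix that is still a prefix of `111`.
4 states suffice.
        0   1  
>  S0   S0  S1 
   S1   S0  S2 
   S2   S0  S3 
 * S3   S0  S3 
(> = start, * = accepting)

start=S0; accept=S3; S0-0>S0; S0-1>S1; S1-0>S0; S1-1>S2; S2-0>S0; S2-1>S3; S3-0>S0; S3-1>S3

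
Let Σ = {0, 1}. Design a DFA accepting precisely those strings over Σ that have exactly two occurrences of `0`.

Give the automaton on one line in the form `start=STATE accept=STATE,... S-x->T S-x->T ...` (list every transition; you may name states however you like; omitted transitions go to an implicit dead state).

start=q0 accept=q2 q0-0->q1 q0-1->q0 q1-0->q2 q1-1->q1 q2-0->q3 q2-1->q2 q3-0->q3 q3-1->q3

Count `0`s, saturating at 3: states q0 through q2 mean 0 through 2 `0`s seen; q3 means more than 2. Each `0` increments (capped at q3); other symbols loop. Accept from {q2}.
        0   1  
>  q0   q1  q0 
   q1   q2  q1 
 * q2   q3  q2 
   q3   q3  q3 
(> = start, * = accepting)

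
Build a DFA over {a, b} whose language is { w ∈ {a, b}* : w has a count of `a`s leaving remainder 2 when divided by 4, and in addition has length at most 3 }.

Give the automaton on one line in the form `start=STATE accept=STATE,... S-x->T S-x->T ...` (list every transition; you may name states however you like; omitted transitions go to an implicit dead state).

start=q0 accept=q3,q7 q0-a->q1 q0-b->q2 q1-a->q3 q1-b->q4 q2-a->q4 q2-b->q5 q3-a->q6 q3-b->q7 q4-a->q7 q4-b->q8 q5-a->q8 q5-b->q9 q6-a->q10 q6-b->q11 q7-a->q11 q7-b->q12 q8-a->q12 q8-b->q13 q9-a->q13 q9-b->q10 q10-a->q13 q10-b->q10 q11-a->q10 q11-b->q11 q12-a->q11 q12-b->q12 q13-a->q12 q13-b->q13

Run two small machines in parallel and take their product. One (4 states) tracks the count of `a`s modulo 4; the other (5 states) tracks the input length, saturating at 4. Each combined state is a pair, one component from each; accept when both components accept.
          a    b  
>  q0     q1   q2 
   q1     q3   q4 
   q2     q4   q5 
 * q3     q6   q7 
   q4     q7   q8 
   q5     q8   q9 
   q6    q10  q11 
 * q7    q11  q12 
   q8    q12  q13 
   q9    q13  q10 
   q10   q13  q10 
   q11   q10  q11 
   q12   q11  q12 
   q13   q12  q13 
(> = start, * = accepting)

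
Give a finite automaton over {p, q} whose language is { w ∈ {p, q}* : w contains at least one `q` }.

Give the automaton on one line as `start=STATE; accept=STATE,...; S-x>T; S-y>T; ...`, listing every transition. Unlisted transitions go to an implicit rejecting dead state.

Only the number of `q`s matters, and only up to 2. Make a chain s0 → s1 → s2 advanced by each `q` (with s2 absorbing); every other symbol self-loops. The accepting set is {s1, s2}.
With 3 states:
        p   q  
>  s0   s0  s1 
 * s1   s1  s2 
 * s2   s2  s2 
(> = start, * = accepting)

start=s0; accept=s1,s2; s0-p>s0; s0-q>s1; s1-p>s1; s1-q>s2; s2-p>s2; s2-q>s2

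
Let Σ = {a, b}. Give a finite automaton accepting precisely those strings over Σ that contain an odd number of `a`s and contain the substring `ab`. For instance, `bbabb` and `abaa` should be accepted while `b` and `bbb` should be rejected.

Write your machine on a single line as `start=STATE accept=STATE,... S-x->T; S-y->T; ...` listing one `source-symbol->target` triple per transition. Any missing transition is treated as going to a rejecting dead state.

Run two small machines in parallel and take their product. One (2 states) tracks the count of `a`s modulo 2; the other (3 states) tracks whether and how much of `ab` has been seen. Each combined state is a pair, one component from each; accept when both components accept.
A 5-state machine:
        a   b  
>  q0   q1  q0 
   q1   q2  q3 
   q2   q1  q4 
 * q3   q4  q3 
   q4   q3  q4 
(> = start, * = accepting)

start=q0; accept=q3; q0-a->q1; q0-b->q0; q1-a->q2; q1-b->q3; q2-a->q1; q2-b->q4; q3-a->q4; q3-b->q3; q4-a->q3; q4-b->q4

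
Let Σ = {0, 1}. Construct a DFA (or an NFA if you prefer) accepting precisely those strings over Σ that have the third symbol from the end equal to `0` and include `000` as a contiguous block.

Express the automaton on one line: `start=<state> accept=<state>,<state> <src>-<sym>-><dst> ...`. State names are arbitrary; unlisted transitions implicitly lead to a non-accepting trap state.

start=q0 accept=q7,q15,q16,q17 q0-0->q1 q0-1->q2 q1-0->q3 q1-1->q4 q2-0->q5 q2-1->q6 q3-0->q7 q3-1->q8 q4-0->q9 q4-1->q10 q5-0->q11 q5-1->q12 q6-0->q13 q6-1->q14 q7-0->q7 q7-1->q15 q8-0->q9 q8-1->q10 q9-0->q11 q9-1->q12 q10-0->q13 q10-1->q14 q11-0->q7 q11-1->q8 q12-0->q9 q12-1->q10 q13-0->q11 q13-1->q12 q14-0->q13 q14-1->q14 q15-0->q16 q15-1->q17 q16-0->q18 q16-1->q19 q17-0->q20 q17-1->q21 q18-0->q7 q18-1->q15 q19-0->q16 q19-1->q17 q20-0->q18 q20-1->q19 q21-0->q20 q21-1->q21

Build one automaton per condition and run them in lockstep. One (15 states) tracks the last 3 symbols read; the other (4 states) tracks whether and how much of `000` has been seen. Each combined state is a pair, one component from each; accept when both components accept.
22 states suffice.
          0    1  
>  q0     q1   q2 
   q1     q3   q4 
   q2     q5   q6 
   q3     q7   q8 
   q4     q9  q10 
   q5    q11  q12 
   q6    q13  q14 
 * q7     q7  q15 
   q8     q9  q10 
   q9    q11  q12 
   q10   q13  q14 
   q11    q7   q8 
   q12    q9  q10 
   q13   q11  q12 
   q14   q13  q14 
 * q15   q16  q17 
 * q16   q18  q19 
 * q17   q20  q21 
   q18    q7  q15 
   q19   q16  q17 
   q20   q18  q19 
   q21   q20  q21 
(> = start, * = accepting)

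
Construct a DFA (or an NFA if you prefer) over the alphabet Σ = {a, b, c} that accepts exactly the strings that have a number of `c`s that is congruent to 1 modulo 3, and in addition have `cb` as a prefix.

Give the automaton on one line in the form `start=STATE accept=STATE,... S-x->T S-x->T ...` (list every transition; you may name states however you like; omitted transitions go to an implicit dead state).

start=q0 accept=q3 q0-a->q1 q0-b->q1 q0-c->q2 q1-a->q1 q1-b->q1 q1-c->q1 q2-a->q1 q2-b->q3 q2-c->q1 q3-a->q3 q3-b->q3 q3-c->q4 q4-a->q4 q4-b->q4 q4-c->q5 q5-a->q5 q5-b->q5 q5-c->q3

Handle the two conditions separately and then intersect. One (3 states) tracks the count of `c`s modulo 3; the other (4 states) tracks whether the input so far still matches the prefix `cb`. Each combined state is a pair, one component from each; accept when both components accept. Minimizing collapses redundant product states.
        a   b   c  
>  q0   q1  q1  q2 
   q1   q1  q1  q1 
   q2   q1  q3  q1 
 * q3   q3  q3  q4 
   q4   q4  q4  q5 
   q5   q5  q5  q3 
(> = start, * = accepting)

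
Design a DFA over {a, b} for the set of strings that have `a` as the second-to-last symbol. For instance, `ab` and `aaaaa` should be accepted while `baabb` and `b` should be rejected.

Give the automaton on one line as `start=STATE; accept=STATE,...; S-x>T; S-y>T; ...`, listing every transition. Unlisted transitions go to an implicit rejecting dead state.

A DFA must remember the last 2 symbols (since which symbol is second-to-last isn't known until the input ends). Use one state per possible window of the last ≤2 symbols; accept from those whose window starts with `a`.
A 7-state machine:
        a   b  
>  s0   s1  s2 
   s1   s3  s4 
   s2   s5  s6 
 * s3   s3  s4 
 * s4   s5  s6 
   s5   s3  s4 
   s6   s5  s6 
(> = start, * = accepting)

start=s0; accept=s3,s4; s0-a>s1; s0-b>s2; s1-a>s3; s1-b>s4; s2-a>s5; s2-b>s6; s3-a>s3; s3-b>s4; s4-a>s5; s4-b>s6; s5-a>s3; s5-b>s4; s6-a>s5; s6-b>s6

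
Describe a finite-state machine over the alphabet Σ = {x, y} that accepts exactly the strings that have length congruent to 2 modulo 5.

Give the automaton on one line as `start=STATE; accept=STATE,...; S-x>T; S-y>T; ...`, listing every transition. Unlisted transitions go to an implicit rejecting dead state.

start=s0; accept=s2; s0-x>s1; s0-y>s1; s1-x>s2; s1-y>s2; s2-x>s3; s2-y>s3; s3-x>s4; s3-y>s4; s4-x>s0; s4-y>s0

Only the length mod 5 matters, so use a 5-cycle: from any state, every input symbol moves to the next state, wrapping s4 back to s0. Mark s2 accepting.
5 states suffice.
        x   y  
>  s0   s1  s1 
   s1   s2  s2 
 * s2   s3  s3 
   s3   s4  s4 
   s4   s0  s0 
(> = start, * = accepting)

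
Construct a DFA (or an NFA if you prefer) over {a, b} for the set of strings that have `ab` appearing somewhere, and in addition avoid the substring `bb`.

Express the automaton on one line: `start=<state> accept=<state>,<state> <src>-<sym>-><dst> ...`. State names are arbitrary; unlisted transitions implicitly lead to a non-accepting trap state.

start=s0 accept=s3,s5 s0-a->s1 s0-b->s2 s1-a->s1 s1-b->s3 s2-a->s1 s2-b->s4 s3-a->s5 s3-b->s6 s4-a->s7 s4-b->s4 s5-a->s5 s5-b->s3 s6-a->s6 s6-b->s6 s7-a->s7 s7-b->s6

Run two small machines in parallel and take their product. One (3 states) tracks whether and how much of `ab` has been seen; the other (3 states) tracks partial matches of the forbidden pattern `bb`. Each combined state is a pair, one component from each; accept when both components accept.
An 8-state machine:
        a   b  
>  s0   s1  s2 
   s1   s1  s3 
   s2   s1  s4 
 * s3   s5  s6 
   s4   s7  s4 
 * s5   s5  s3 
   s6   s6  s6 
   s7   s7  s6 
(> = start, * = accepting)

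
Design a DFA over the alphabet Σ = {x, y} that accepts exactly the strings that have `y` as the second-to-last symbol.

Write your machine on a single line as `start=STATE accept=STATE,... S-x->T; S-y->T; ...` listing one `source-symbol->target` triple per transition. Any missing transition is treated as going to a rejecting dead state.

A DFA must remember the last 2 symbols (since which symbol is second-to-last isn't known until the input ends). Use one state per possible window of the last ≤2 symbols; accept from those whose window starts with `y`.
With 7 states:
        x   y  
>  S0   S1  S2 
   S1   S3  S4 
   S2   S5  S6 
   S3   S3  S4 
   S4   S5  S6 
 * S5   S3  S4 
 * S6   S5  S6 
(> = start, * = accepting)

start=S0; accept=S5,S6; S0-x->S1; S0-y->S2; S1-x->S3; S1-y->S4; S2-x->S5; S2-y->S6; S3-x->S3; S3-y->S4; S4-x->S5; S4-y->S6; S5-x->S3; S5-y->S4; S6-x->S5; S6-y->S6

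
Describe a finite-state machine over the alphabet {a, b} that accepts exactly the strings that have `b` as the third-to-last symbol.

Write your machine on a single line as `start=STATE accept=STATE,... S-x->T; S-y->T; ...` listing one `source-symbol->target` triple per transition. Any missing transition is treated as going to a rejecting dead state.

start=s0; accept=s11,s12,s13,s14; s0-a->s1; s0-b->s2; s1-a->s3; s1-b->s4; s2-a->s5; s2-b->s6; s3-a->s7; s3-b->s8; s4-a->s9; s4-b->s10; s5-a->s11; s5-b->s12; s6-a->s13; s6-b->s14; s7-a->s7; s7-b->s8; s8-a->s9; s8-b->s10; s9-a->s11; s9-b->s12; s10-a->s13; s10-b->s14; s11-a->s7; s11-b->s8; s12-a->s9; s12-b->s10; s13-a->s11; s13-b->s12; s14-a->s13; s14-b->s14

A DFA must remember the last 3 symbols (since which symbol is third-to-last isn't known until the input ends). Use one state per possible window of the last ≤3 symbols; accept from those whose window starts with `b`.
A 15-state machine:
          a    b  
>  s0     s1   s2 
   s1     s3   s4 
   s2     s5   s6 
   s3     s7   s8 
   s4     s9  s10 
   s5    s11  s12 
   s6    s13  s14 
   s7     s7   s8 
   s8     s9  s10 
   s9    s11  s12 
   s10   s13  s14 
 * s11    s7   s8 
 * s12    s9  s10 
 * s13   s11  s12 
 * s14   s13  s14 
(> = start, * = accepting)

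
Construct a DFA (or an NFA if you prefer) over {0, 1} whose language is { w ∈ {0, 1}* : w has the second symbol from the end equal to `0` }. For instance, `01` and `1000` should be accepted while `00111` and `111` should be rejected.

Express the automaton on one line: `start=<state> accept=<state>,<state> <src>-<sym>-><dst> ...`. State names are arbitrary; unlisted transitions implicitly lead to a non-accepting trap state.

A DFA must remember the last 2 symbols (since which symbol is second-to-last isn't known until the input ends). Use one state per possible window of the last ≤2 symbols; accept from those whose window starts with `0`.
A 7-state machine:
        0   1  
>  s0   s1  s2 
   s1   s3  s4 
   s2   s5  s6 
 * s3   s3  s4 
 * s4   s5  s6 
   s5   s3  s4 
   s6   s5  s6 
(> = start, * = accepting)

start=s0 accept=s3,s4 s0-0->s1 s0-1->s2 s1-0->s3 s1-1->s4 s2-0->s5 s2-1->s6 s3-0->s3 s3-1->s4 s4-0->s5 s4-1->s6 s5-0->s3 s5-1->s4 s6-0->s5 s6-1->s6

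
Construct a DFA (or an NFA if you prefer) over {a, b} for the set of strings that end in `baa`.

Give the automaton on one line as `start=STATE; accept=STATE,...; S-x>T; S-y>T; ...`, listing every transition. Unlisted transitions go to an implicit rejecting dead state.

start=q0; accept=q3; q0-a>q0; q0-b>q1; q1-a>q2; q1-b>q1; q2-a>q3; q2-b>q1; q3-a>q0; q3-b>q1

Remember how much of `baa` the current input suffix matches. State q0 means no match yet; q1 means the last symbol is `b`; q2 means the last 2 symbols are `ba`; q3 means the last 3 symbols are `baa`. Only q3 accepts. On a mismatch, fall back to the longest proper suffix that is still a prefix of `baa`.
4 states suffice.
        a   b  
>  q0   q0  q1 
   q1   q2  q1 
   q2   q3  q1 
 * q3   q0  q1 
(> = start, * = accepting)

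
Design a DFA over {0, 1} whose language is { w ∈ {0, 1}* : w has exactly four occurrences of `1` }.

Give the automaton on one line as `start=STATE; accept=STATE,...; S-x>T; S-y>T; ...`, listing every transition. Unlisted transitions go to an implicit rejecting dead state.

start=S0; accept=S4; S0-0>S0; S0-1>S1; S1-0>S1; S1-1>S2; S2-0>S2; S2-1>S3; S3-0>S3; S3-1>S4; S4-0>S4; S4-1>S5; S5-0>S5; S5-1>S5

Count `1`s, saturating at 5: states S0 through S4 mean 0 through 4 `1`s seen; S5 means more than 4. Each `1` increments (capped at S5); other symbols loop. Accept from {S4}.
        0   1  
>  S0   S0  S1 
   S1   S1  S2 
   S2   S2  S3 
   S3   S3  S4 
 * S4   S4  S5 
   S5   S5  S5 
(> = start, * = accepting)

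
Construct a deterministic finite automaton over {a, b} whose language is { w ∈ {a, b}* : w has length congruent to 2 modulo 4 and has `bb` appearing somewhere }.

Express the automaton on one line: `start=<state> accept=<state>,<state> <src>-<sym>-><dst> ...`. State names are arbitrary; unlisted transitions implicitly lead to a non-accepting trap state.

start=S0 accept=S5 S0-a->S1 S0-b->S2 S1-a->S3 S1-b->S4 S2-a->S3 S2-b->S5 S3-a->S6 S3-b->S7 S4-a->S6 S4-b->S8 S5-a->S8 S5-b->S8 S6-a->S0 S6-b->S9 S7-a->S0 S7-b->S10 S8-a->S10 S8-b->S10 S9-a->S1 S9-b->S11 S10-a->S11 S10-b->S11 S11-a->S5 S11-b->S5

Build one automaton per condition and run them in lockstep. One (4 states) tracks the input length modulo 4; the other (3 states) tracks whether and how much of `bb` has been seen. Each combined state is a pair, one component from each; accept when both components accept.
A 12-state machine:
          a    b  
>  S0     S1   S2 
   S1     S3   S4 
   S2     S3   S5 
   S3     S6   S7 
   S4     S6   S8 
 * S5     S8   S8 
   S6     S0   S9 
   S7     S0  S10 
   S8    S10  S10 
   S9     S1  S11 
   S10   S11  S11 
   S11    S5   S5 
(> = start, * = accepting)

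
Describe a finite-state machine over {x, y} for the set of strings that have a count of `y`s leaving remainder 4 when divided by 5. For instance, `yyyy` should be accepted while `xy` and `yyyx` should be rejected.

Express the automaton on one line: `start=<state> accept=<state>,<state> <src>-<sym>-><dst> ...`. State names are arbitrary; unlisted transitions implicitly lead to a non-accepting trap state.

start=q0 accept=q4 q0-x->q0 q0-y->q1 q1-x->q1 q1-y->q2 q2-x->q2 q2-y->q3 q3-x->q3 q3-y->q4 q4-x->q4 q4-y->q0

The only thing that matters is how many `y`s have appeared, reduced mod 5. Use one state per residue: q0 for 0, …, q4 for 4. Reading `y` moves to the next residue; anything else stays put. q4 is accepting.
5 states suffice.
        x   y  
>  q0   q0  q1 
   q1   q1  q2 
   q2   q2  q3 
   q3   q3  q4 
 * q4   q4  q0 
(> = start, * = accepting)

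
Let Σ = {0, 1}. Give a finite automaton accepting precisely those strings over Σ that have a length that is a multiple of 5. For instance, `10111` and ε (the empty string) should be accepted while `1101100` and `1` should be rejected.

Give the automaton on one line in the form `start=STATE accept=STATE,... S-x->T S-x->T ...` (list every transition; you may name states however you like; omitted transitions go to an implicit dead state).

Count input length modulo 5: every symbol advances one step around the cycle q0 → q1 → q2 → q3 → q4 → q0. Accept at q0.
With 5 states:
        0   1  
>* q0   q1  q1 
   q1   q2  q2 
   q2   q3  q3 
   q3   q4  q4 
   q4   q0  q0 
(> = start, * = accepting)

start=q0 accept=q0 q0-0->q1 q0-1->q1 q1-0->q2 q1-1->q2 q2-0->q3 q2-1->q3 q3-0->q4 q3-1->q4 q4-0->q0 q4-1->q0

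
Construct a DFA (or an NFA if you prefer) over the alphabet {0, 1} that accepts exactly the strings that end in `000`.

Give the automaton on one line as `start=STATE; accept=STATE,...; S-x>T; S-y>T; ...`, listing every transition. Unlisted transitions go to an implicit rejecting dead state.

start=A; accept=D; A-0>B; A-1>A; B-0>C; B-1>A; C-0>D; C-1>A; D-0>D; D-1>A

Let each state record the length of the longest suffix of the input read so far that is also a prefix of `000`. B means the last symbol is `0`; C means the last 2 symbols are `00`; D means the last 3 symbols are `000`. Accept only at D, where the string currently ends in `000`.
4 states suffice.
       0  1 
>  A   B  A 
   B   C  A 
   C   D  A 
 * D   D  A 
(> = start, * = accepting)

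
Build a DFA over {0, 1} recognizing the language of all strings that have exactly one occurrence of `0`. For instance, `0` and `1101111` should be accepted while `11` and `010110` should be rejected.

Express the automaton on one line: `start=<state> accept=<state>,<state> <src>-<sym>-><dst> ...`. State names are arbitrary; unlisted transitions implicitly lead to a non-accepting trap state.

start=q0 accept=q1 q0-0->q1 q0-1->q0 q1-0->q2 q1-1->q1 q2-0->q2 q2-1->q2

Only the number of `0`s matters, and only up to 2. Make a chain q0 → q1 → q2 advanced by each `0` (with q2 absorbing); every other symbol self-loops. The accepting set is {q1}.
A 3-state machine:
        0   1  
>  q0   q1  q0 
 * q1   q2  q1 
   q2   q2  q2 
(> = start, * = accepting)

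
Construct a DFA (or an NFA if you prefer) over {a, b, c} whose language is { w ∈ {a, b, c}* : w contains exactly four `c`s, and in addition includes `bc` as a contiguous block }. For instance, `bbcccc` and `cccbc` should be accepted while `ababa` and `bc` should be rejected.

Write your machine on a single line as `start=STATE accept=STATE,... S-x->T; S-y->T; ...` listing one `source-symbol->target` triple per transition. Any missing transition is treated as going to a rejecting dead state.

start=S0; accept=S12; S0-a->S0; S0-b->S1; S0-c->S2; S1-a->S0; S1-b->S1; S1-c->S3; S2-a->S2; S2-b->S4; S2-c->S5; S3-a->S3; S3-b->S3; S3-c->S6; S4-a->S2; S4-b->S4; S4-c->S6; S5-a->S5; S5-b->S7; S5-c->S8; S6-a->S6; S6-b->S6; S6-c->S9; S7-a->S5; S7-b->S7; S7-c->S9; S8-a->S8; S8-b->S10; S8-c->S11; S9-a->S9; S9-b->S9; S9-c->S12; S10-a->S8; S10-b->S10; S10-c->S12; S11-a->S11; S11-b->S11; S11-c->S11; S12-a->S12; S12-b->S12; S12-c->S11

Run two small machines in parallel and take their product. One (6 states) tracks the count of `c`s, saturating at 5; the other (3 states) tracks whether and how much of `bc` has been seen. Each combined state is a pair, one component from each; accept when both components accept. Equivalent product states are then merged.
A 13-state machine:
          a    b    c  
>  S0     S0   S1   S2 
   S1     S0   S1   S3 
   S2     S2   S4   S5 
   S3     S3   S3   S6 
   S4     S2   S4   S6 
   S5     S5   S7   S8 
   S6     S6   S6   S9 
   S7     S5   S7   S9 
   S8     S8  S10  S11 
   S9     S9   S9  S12 
   S10    S8  S10  S12 
   S11   S11  S11  S11 
 * S12   S12  S12  S11 
(> = start, * = accepting)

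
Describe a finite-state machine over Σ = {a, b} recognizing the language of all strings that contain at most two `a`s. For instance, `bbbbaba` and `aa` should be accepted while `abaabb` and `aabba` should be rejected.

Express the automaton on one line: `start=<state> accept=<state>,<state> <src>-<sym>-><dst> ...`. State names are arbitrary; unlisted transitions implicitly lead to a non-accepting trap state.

start=S0 accept=S0,S1,S2 S0-a->S1 S0-b->S0 S1-a->S2 S1-b->S1 S2-a->S3 S2-b->S2 S3-a->S3 S3-b->S3

Count `a`s, saturating at 3: states S0 through S2 mean 0 through 2 `a`s seen; S3 means more than 2. Each `a` increments (capped at S3); other symbols loop. Accept from {S0, S1, S2}.
A 4-state machine:
        a   b  
>* S0   S1  S0 
 * S1   S2  S1 
 * S2   S3  S2 
   S3   S3  S3 
(> = start, * = accepting)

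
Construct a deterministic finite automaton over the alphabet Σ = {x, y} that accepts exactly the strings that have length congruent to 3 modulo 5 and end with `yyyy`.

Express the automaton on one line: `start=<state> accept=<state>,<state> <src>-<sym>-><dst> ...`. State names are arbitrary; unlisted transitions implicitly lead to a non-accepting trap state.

start=s0 accept=s8 s0-x->s1 s0-y->s1 s1-x->s2 s1-y->s2 s2-x->s3 s2-y->s3 s3-x->s4 s3-y->s4 s4-x->s0 s4-y->s5 s5-x->s1 s5-y->s6 s6-x->s2 s6-y->s7 s7-x->s3 s7-y->s8 s8-x->s4 s8-y->s4

Build one automaton per condition and run them in lockstep. One (5 states) tracks the input length modulo 5; the other (5 states) tracks how much of the suffix `yyyy` has currently been matched. Each combined state is a pair, one component from each; accept when both components accept. After merging equivalent states the machine shrinks.
9 states suffice.
        x   y  
>  s0   s1  s1 
   s1   s2  s2 
   s2   s3  s3 
   s3   s4  s4 
   s4   s0  s5 
   s5   s1  s6 
   s6   s2  s7 
   s7   s3  s8 
 * s8   s4  s4 
(> = start, * = accepting)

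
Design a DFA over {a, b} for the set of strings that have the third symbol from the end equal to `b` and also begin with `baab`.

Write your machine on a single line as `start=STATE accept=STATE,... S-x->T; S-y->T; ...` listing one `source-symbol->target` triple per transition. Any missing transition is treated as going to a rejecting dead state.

Build one automaton per condition and run them in lockstep. The first has 15 states tracking the last 3 symbols read; the second has 6 states tracking whether the input so far still matches the prefix `baab`. A product state is a pair (one from each), accepting exactly when both do. After merging equivalent states the machine shrinks.
13 states suffice.
          a    b  
>  s0     s1   s2 
   s1     s1   s1 
   s2     s3   s1 
   s3     s4   s1 
   s4     s1   s5 
   s5     s6   s7 
   s6     s8   s9 
   s7    s10  s11 
 * s8    s12   s5 
 * s9     s6   s7 
 * s10    s8   s9 
 * s11   s10  s11 
   s12   s12   s5 
(> = start, * = accepting)

start=s0; accept=s8,s9,s10,s11; s0-a->s1; s0-b->s2; s1-a->s1; s1-b->s1; s2-a->s3; s2-b->s1; s3-a->s4; s3-b->s1; s4-a->s1; s4-b->s5; s5-a->s6; s5-b->s7; s6-a->s8; s6-b->s9; s7-a->s10; s7-b->s11; s8-a->s12; s8-b->s5; s9-a->s6; s9-b->s7; s10-a->s8; s10-b->s9; s11-a->s10; s11-b->s11; s12-a->s12; s12-b->s5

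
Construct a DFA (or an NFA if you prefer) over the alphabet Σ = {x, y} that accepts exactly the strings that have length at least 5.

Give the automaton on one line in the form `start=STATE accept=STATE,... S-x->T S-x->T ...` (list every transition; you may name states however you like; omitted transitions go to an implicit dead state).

start=q0 accept=q5,q6 q0-x->q1 q0-y->q1 q1-x->q2 q1-y->q2 q2-x->q3 q2-y->q3 q3-x->q4 q3-y->q4 q4-x->q5 q4-y->q5 q5-x->q6 q5-y->q6 q6-x->q6 q6-y->q6

We only need to distinguish lengths 0, 1, …, 5, and '>5'. Chain q0 → q1 → q2 → q3 → q4 → q5 → q6 on every symbol, with q6 looping. Accepting states: {q5, q6}.
With 7 states:
        x   y  
>  q0   q1  q1 
   q1   q2  q2 
   q2   q3  q3 
   q3   q4  q4 
   q4   q5  q5 
 * q5   q6  q6 
 * q6   q6  q6 
(> = start, * = accepting)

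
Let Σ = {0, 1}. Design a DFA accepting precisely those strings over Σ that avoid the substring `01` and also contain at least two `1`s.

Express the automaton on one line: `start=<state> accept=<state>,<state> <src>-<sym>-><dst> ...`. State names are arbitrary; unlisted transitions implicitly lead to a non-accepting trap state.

start=S0 accept=S5,S7,S8,S10 S0-0->S1 S0-1->S2 S1-0->S1 S1-1->S3 S2-0->S4 S2-1->S5 S3-0->S3 S3-1->S6 S4-0->S4 S4-1->S6 S5-0->S7 S5-1->S8 S6-0->S6 S6-1->S9 S7-0->S7 S7-1->S9 S8-0->S10 S8-1->S8 S9-0->S9 S9-1->S9 S10-0->S10 S10-1->S9

Build one automaton per condition and run them in lockstep. The first has 3 states tracking partial matches of the forbidden pattern `01`; the second has 4 states tracking the count of `1`s, saturating at 3. A product state is a pair (one from each), accepting exactly when both do.
11 states suffice.
          0    1  
>  S0     S1   S2 
   S1     S1   S3 
   S2     S4   S5 
   S3     S3   S6 
   S4     S4   S6 
 * S5     S7   S8 
   S6     S6   S9 
 * S7     S7   S9 
 * S8    S10   S8 
   S9     S9   S9 
 * S10   S10   S9 
(> = start, * = accepting)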